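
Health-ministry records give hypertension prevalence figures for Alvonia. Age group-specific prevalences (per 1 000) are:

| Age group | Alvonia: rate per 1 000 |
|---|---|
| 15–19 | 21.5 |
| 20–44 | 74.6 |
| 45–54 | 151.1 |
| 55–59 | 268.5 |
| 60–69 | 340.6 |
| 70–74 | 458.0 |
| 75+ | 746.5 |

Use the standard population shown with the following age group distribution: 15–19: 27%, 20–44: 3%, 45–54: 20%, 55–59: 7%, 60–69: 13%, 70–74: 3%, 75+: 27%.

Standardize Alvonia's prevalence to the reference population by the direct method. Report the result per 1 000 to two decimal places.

Standard weights: 0.27, 0.03, 0.20, 0.07, 0.13, 0.03, 0.27.
Standardized rate: 0.2700×21.5 + 0.0300×74.6 + 0.2000×151.1 + 0.0700×268.5 + 0.1300×340.6 + 0.0300×458.0 + 0.2700×746.5 = 316.6310 per 1 000.

316.63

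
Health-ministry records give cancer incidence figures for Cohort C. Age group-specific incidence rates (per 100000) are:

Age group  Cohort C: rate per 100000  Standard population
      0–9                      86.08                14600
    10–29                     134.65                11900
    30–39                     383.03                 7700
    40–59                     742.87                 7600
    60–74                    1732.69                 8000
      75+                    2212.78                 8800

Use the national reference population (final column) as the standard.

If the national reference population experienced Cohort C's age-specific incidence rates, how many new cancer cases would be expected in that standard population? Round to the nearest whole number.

Expected new cancer cases = Σ (standard pop × age-specific rate ÷ 100000)
= 14600×86.08/100000 + 11900×134.65/100000 + 7700×383.03/100000 + 7600×742.87/100000 + 8000×1732.69/100000 + 8800×2212.78/100000
= 12.57 + 16.02 + 29.49 + 56.46 + 138.62 + 194.72 = 447.88.

448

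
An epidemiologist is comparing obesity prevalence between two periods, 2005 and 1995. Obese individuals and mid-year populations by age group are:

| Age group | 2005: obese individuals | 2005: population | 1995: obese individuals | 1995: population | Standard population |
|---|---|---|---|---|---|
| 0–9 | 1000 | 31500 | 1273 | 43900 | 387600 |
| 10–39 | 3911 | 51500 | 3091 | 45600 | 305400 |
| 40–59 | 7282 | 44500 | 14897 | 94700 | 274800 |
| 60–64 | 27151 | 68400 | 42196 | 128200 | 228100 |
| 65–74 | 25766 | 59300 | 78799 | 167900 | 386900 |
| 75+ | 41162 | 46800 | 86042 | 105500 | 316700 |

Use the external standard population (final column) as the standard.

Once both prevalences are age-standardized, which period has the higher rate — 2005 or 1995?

Age-specific rates per 1000 for 2005: 31.746, 75.942, 163.640, 396.944, 434.503, 879.530.
For 1995: 28.998, 67.785, 157.307, 329.142, 469.321, 815.564.
Standard total = 1899500; weights = 0.2041, 0.1608, 0.1447, 0.1201, 0.2037, 0.1667.
2005: 0.2041×31.746 + 0.1608×75.942 + 0.1447×163.640 + 0.1201×396.944 + 0.2037×434.503 + 0.1667×879.530 = 325.1724 per 1000.
1995: 0.2041×28.998 + 0.1608×67.785 + 0.1447×157.307 + 0.1201×329.142 + 0.2037×469.321 + 0.1667×815.564 = 310.6690 per 1000.
The crude rates (351.89 vs 386.31) would put 1995 higher, but that reflects its age composition; once standardized to a common age structure, 2005 has the higher underlying rate.

2005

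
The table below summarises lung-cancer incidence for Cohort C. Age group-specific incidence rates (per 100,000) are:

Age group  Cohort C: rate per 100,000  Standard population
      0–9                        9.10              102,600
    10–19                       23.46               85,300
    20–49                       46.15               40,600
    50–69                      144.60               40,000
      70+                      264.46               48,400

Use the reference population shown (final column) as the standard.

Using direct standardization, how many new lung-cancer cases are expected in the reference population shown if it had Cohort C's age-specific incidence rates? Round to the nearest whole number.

Expected new lung-cancer cases = Σ (standard pop × age-specific rate ÷ 100,000)
= 102,600×9.10/100,000 + 85,300×23.46/100,000 + 40,600×46.15/100,000 + 40,000×144.60/100,000 + 48,400×264.46/100,000
= 9.34 + 20.01 + 18.74 + 57.84 + 128.00 = 233.92.

234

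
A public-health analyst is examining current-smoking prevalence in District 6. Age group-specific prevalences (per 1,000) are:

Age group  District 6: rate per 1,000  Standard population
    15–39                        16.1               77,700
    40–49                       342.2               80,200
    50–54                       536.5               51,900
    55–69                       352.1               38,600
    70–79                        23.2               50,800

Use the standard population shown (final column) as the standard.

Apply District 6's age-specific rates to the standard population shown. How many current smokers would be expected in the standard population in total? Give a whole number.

71309

Expected current smokers = Σ (standard pop × age-specific rate ÷ 1,000)
= 77,700×16.1/1,000 + 80,200×342.2/1,000 + 51,900×536.5/1,000 + 38,600×352.1/1,000 + 50,800×23.2/1,000
= 1250.97 + 27444.44 + 27844.35 + 13591.06 + 1178.56 = 71309.38.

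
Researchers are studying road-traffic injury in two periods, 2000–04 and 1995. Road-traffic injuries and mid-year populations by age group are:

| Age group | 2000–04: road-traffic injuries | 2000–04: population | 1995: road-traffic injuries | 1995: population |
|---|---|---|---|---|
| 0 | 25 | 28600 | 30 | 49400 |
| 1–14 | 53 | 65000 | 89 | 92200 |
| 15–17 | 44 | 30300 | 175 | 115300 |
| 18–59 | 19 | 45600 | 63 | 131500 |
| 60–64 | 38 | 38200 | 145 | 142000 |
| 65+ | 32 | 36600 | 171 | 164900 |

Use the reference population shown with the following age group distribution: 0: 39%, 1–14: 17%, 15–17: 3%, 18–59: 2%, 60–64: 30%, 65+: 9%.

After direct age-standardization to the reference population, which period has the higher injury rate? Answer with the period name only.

Age-specific rates per 100000 for 2000–04: 87.41, 81.54, 145.21, 41.67, 99.48, 87.43.
For 1995: 60.73, 96.53, 151.78, 47.91, 102.11, 103.70.
Standard weights: 0.39, 0.17, 0.03, 0.02, 0.30, 0.09.
2000–04: 0.3900×87.41 + 0.1700×81.54 + 0.0300×145.21 + 0.0200×41.67 + 0.3000×99.48 + 0.0900×87.43 = 90.8540 per 100000.
1995: 0.3900×60.73 + 0.1700×96.53 + 0.0300×151.78 + 0.0200×47.91 + 0.3000×102.11 + 0.0900×103.70 = 85.5724 per 100000.
The crude rates (86.37 vs 96.79) would put 1995 higher, but that reflects its age composition; once standardized to a common age structure, 2000–04 has the higher underlying rate.

2000–04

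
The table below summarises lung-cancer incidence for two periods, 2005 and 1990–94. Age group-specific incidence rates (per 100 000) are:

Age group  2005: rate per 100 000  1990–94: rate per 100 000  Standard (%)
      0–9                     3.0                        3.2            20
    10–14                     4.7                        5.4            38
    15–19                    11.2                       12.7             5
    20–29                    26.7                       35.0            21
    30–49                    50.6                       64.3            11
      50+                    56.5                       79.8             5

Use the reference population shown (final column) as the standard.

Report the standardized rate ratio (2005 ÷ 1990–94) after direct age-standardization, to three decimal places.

Standard weights: 0.20, 0.38, 0.05, 0.21, 0.11, 0.05.
2005: 0.2000×3.0 + 0.3800×4.7 + 0.0500×11.2 + 0.2100×26.7 + 0.1100×50.6 + 0.0500×56.5 = 16.9440 per 100 000.
1990–94: 0.2000×3.2 + 0.3800×5.4 + 0.0500×12.7 + 0.2100×35.0 + 0.1100×64.3 + 0.0500×79.8 = 21.7400 per 100 000.
Ratio = 16.9440 ÷ 21.7400 = 0.77939.

0.779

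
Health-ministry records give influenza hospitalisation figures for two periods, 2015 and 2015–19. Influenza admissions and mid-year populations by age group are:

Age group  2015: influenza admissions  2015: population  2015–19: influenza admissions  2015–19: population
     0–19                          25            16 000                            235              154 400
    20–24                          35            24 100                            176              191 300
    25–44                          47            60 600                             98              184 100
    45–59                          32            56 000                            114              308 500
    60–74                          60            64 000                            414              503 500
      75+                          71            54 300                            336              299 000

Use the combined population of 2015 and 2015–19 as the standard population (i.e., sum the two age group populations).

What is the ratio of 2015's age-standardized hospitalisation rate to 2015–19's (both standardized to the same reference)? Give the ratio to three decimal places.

Age-specific rates per 100 000 for 2015: 156.25, 145.23, 77.56, 57.14, 93.75, 130.76.
For 2015–19: 152.20, 92.00, 53.23, 36.95, 82.22, 112.37.
Combined standard total = 1 915 800; weights = 0.0889, 0.1124, 0.1277, 0.1903, 0.2962, 0.1844.
2015: 0.0889×156.25 + 0.1124×145.23 + 0.1277×77.56 + 0.1903×57.14 + 0.2962×93.75 + 0.1844×130.76 = 102.8881 per 100 000.
2015–19: 0.0889×152.20 + 0.1124×92.00 + 0.1277×53.23 + 0.1903×36.95 + 0.2962×82.22 + 0.1844×112.37 = 82.7915 per 100 000.
Ratio = 102.8881 ÷ 82.7915 = 1.24274.

1.243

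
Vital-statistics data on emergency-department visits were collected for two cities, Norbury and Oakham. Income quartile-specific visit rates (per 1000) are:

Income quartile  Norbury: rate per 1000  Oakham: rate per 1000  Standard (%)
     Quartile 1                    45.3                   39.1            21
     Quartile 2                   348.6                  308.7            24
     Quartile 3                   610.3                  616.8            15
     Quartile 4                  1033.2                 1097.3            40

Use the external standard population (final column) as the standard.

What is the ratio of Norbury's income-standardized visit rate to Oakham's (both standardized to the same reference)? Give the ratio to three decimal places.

Standard weights: 0.21, 0.24, 0.15, 0.40.
Norbury: 0.2100×45.3 + 0.2400×348.6 + 0.1500×610.3 + 0.4000×1033.2 = 598.0020 per 1000.
Oakham: 0.2100×39.1 + 0.2400×308.7 + 0.1500×616.8 + 0.4000×1097.3 = 613.7390 per 1000.
Ratio = 598.0020 ÷ 613.7390 = 0.97436.

0.974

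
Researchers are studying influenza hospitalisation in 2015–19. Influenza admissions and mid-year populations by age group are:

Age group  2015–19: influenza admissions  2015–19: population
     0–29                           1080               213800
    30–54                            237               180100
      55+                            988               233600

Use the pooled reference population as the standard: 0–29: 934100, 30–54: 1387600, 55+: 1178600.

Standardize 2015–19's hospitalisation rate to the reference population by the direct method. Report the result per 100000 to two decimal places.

329.38

Age-specific rates per 100000 for 2015–19: 505.14, 131.59, 422.95.
Standard total = 3500300; weights = 0.2669, 0.3964, 0.3367.
Standardized rate: 0.2669×505.14 + 0.3964×131.59 + 0.3367×422.95 = 329.3827 per 100000.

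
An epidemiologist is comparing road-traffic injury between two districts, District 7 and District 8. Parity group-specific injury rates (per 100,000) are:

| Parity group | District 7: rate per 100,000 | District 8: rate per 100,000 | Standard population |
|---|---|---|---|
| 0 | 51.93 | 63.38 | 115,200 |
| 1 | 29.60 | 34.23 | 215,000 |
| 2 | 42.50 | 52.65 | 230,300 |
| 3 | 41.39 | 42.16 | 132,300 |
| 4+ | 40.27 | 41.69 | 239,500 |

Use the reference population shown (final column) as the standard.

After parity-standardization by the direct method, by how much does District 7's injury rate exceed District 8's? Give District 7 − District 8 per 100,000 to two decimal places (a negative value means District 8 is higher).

Standard total = 932,300; weights = 0.1236, 0.2306, 0.2470, 0.1419, 0.2569.
District 7: 0.1236×51.93 + 0.2306×29.60 + 0.2470×42.50 + 0.1419×41.39 + 0.2569×40.27 = 39.9599 per 100,000.
District 8: 0.1236×63.38 + 0.2306×34.23 + 0.2470×52.65 + 0.1419×42.16 + 0.2569×41.69 = 45.4238 per 100,000.
Difference = 39.9599 − 45.4238 = -5.4639.

-5.46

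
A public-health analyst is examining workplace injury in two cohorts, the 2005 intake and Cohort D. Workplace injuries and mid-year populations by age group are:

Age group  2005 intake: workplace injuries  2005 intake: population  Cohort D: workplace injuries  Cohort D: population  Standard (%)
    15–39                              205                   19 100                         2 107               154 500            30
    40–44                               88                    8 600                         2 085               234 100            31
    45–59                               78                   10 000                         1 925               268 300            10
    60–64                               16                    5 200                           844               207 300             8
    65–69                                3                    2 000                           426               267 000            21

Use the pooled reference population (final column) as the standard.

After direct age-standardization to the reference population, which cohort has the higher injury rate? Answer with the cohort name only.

Cohort D

Age-specific rates per 10 000 for the 2005 intake: 107.33, 102.33, 78.00, 30.77, 15.00.
For Cohort D: 136.38, 89.06, 71.75, 40.71, 15.96.
Standard weights: 0.30, 0.31, 0.10, 0.08, 0.21.
The 2005 intake: 0.3000×107.33 + 0.3100×102.33 + 0.1000×78.00 + 0.0800×30.77 + 0.2100×15.00 = 77.3314 per 10 000.
Cohort D: 0.3000×136.38 + 0.3100×89.06 + 0.1000×71.75 + 0.0800×40.71 + 0.2100×15.96 = 82.3051 per 10 000.
The crude rates (86.86 vs 65.30) would put the 2005 intake higher, but that reflects its age composition; once standardized to a common age structure, Cohort D has the higher underlying rate.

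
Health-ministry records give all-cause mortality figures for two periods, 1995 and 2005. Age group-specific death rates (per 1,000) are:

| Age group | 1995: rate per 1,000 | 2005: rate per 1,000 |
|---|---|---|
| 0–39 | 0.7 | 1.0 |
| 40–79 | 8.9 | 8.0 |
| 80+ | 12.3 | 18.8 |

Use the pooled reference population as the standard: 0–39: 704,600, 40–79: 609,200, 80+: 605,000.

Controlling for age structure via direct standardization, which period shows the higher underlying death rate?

2005

Standard total = 1,918,800; weights = 0.3672, 0.3175, 0.3153.
1995: 0.3672×0.7 + 0.3175×8.9 + 0.3153×12.3 = 6.9609 per 1,000.
2005: 0.3672×1.0 + 0.3175×8.0 + 0.3153×18.8 = 8.8348 per 1,000.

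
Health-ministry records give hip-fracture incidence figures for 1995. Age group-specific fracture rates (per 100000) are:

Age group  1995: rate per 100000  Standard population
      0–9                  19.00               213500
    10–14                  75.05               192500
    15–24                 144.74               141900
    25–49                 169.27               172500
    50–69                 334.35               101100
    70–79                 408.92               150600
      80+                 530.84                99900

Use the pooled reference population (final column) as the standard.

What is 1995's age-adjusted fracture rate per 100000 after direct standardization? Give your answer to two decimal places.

202.11

Standard total = 1072000; weights = 0.1992, 0.1796, 0.1324, 0.1609, 0.0943, 0.1405, 0.0932.
Standardized rate: 0.1992×19.00 + 0.1796×75.05 + 0.1324×144.74 + 0.1609×169.27 + 0.0943×334.35 + 0.1405×408.92 + 0.0932×530.84 = 202.1067 per 100000.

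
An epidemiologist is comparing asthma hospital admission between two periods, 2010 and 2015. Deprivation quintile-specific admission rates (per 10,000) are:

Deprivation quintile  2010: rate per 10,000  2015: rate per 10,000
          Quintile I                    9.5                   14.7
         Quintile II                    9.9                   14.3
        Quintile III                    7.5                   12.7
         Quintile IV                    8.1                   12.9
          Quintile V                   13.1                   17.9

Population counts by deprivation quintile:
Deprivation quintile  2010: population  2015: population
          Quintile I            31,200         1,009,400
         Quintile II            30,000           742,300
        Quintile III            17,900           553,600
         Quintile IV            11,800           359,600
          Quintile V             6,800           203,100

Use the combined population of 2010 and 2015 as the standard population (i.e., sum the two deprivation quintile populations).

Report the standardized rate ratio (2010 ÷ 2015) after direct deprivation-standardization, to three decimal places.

Combined standard total = 2,965,700; weights = 0.3509, 0.2604, 0.1927, 0.1252, 0.0708.
2010: 0.3509×9.5 + 0.2604×9.9 + 0.1927×7.5 + 0.1252×8.1 + 0.0708×13.1 = 9.2982 per 10,000.
2015: 0.3509×14.7 + 0.2604×14.3 + 0.1927×12.7 + 0.1252×12.9 + 0.0708×17.9 = 14.2115 per 10,000.
Ratio = 9.2982 ÷ 14.2115 = 0.65428.

0.654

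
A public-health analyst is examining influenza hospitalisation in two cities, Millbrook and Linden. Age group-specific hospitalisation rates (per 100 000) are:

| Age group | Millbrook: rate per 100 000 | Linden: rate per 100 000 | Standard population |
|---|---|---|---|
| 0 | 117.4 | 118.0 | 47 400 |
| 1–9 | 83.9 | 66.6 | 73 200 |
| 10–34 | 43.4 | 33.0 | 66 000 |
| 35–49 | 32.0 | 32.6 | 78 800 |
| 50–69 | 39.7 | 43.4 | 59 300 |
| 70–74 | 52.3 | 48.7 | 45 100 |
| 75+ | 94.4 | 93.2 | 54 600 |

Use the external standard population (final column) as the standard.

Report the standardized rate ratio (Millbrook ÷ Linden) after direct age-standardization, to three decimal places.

1.075

Standard total = 424 400; weights = 0.1117, 0.1725, 0.1555, 0.1857, 0.1397, 0.1063, 0.1287.
Millbrook: 0.1117×117.4 + 0.1725×83.9 + 0.1555×43.4 + 0.1857×32.0 + 0.1397×39.7 + 0.1063×52.3 + 0.1287×94.4 = 63.5236 per 100 000.
Linden: 0.1117×118.0 + 0.1725×66.6 + 0.1555×33.0 + 0.1857×32.6 + 0.1397×43.4 + 0.1063×48.7 + 0.1287×93.2 = 59.0808 per 100 000.
Ratio = 63.5236 ÷ 59.0808 = 1.07520.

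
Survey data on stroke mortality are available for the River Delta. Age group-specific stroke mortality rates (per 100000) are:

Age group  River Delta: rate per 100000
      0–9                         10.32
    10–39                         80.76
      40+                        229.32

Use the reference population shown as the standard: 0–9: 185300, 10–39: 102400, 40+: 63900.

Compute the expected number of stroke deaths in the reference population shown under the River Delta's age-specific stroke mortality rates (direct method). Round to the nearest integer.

Expected stroke deaths = Σ (standard pop × age-specific rate ÷ 100000)
= 185300×10.32/100000 + 102400×80.76/100000 + 63900×229.32/100000
= 19.12 + 82.70 + 146.54 = 248.36.

248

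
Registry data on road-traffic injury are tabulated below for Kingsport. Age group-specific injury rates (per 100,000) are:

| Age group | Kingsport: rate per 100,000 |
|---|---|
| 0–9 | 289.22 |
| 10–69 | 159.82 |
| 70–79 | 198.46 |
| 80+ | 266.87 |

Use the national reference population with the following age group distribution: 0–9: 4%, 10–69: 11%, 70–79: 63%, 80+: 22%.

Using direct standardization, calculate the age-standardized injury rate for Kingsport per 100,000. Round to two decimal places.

Standard weights: 0.04, 0.11, 0.63, 0.22.
Standardized rate: 0.0400×289.22 + 0.1100×159.82 + 0.6300×198.46 + 0.2200×266.87 = 212.8902 per 100,000.

212.89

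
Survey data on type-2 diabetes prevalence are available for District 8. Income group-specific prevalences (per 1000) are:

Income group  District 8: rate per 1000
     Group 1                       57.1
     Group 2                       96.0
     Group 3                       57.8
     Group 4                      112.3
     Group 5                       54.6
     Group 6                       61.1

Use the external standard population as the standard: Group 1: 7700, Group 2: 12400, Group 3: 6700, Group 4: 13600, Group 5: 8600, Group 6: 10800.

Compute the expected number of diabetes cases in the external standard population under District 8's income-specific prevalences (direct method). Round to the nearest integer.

4674

Expected diabetes cases = Σ (standard pop × income-specific rate ÷ 1000)
= 7700×57.1/1000 + 12400×96.0/1000 + 6700×57.8/1000 + 13600×112.3/1000 + 8600×54.6/1000 + 10800×61.1/1000
= 439.67 + 1190.40 + 387.26 + 1527.28 + 469.56 + 659.88 = 4674.05.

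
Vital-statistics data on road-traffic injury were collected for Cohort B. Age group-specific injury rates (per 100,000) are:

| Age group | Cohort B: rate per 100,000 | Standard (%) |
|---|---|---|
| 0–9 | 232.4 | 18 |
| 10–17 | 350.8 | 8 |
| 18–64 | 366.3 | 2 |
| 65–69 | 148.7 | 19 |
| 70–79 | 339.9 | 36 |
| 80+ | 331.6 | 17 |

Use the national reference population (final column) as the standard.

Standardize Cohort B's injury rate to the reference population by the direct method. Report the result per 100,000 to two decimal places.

Standard weights: 0.18, 0.08, 0.02, 0.19, 0.36, 0.17.
Standardized rate: 0.1800×232.4 + 0.0800×350.8 + 0.0200×366.3 + 0.1900×148.7 + 0.3600×339.9 + 0.1700×331.6 = 284.2110 per 100,000.

284.21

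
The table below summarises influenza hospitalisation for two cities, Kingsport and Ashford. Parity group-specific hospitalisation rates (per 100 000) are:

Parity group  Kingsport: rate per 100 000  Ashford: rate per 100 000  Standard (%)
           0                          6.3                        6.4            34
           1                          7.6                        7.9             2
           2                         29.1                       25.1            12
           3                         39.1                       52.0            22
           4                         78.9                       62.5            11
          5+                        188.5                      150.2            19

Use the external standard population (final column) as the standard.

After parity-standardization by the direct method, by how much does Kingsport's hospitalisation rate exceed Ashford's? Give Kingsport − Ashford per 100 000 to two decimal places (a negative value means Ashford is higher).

Standard weights: 0.34, 0.02, 0.12, 0.22, 0.11, 0.19.
Kingsport: 0.3400×6.3 + 0.0200×7.6 + 0.1200×29.1 + 0.2200×39.1 + 0.1100×78.9 + 0.1900×188.5 = 58.8820 per 100 000.
Ashford: 0.3400×6.4 + 0.0200×7.9 + 0.1200×25.1 + 0.2200×52.0 + 0.1100×62.5 + 0.1900×150.2 = 52.1990 per 100 000.
Difference = 58.8820 − 52.1990 = 6.6830.

6.68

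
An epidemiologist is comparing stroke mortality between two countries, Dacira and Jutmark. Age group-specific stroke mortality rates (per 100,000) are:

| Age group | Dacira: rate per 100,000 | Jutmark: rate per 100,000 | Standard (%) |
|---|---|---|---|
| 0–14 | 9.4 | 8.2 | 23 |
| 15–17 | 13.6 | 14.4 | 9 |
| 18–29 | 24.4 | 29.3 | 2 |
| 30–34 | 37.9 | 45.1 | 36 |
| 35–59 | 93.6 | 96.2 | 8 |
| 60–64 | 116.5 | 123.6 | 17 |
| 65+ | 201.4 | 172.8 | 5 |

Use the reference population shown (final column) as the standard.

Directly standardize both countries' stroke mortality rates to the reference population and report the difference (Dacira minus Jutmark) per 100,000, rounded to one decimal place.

-2.5

Standard weights: 0.23, 0.09, 0.02, 0.36, 0.08, 0.17, 0.05.
Dacira: 0.2300×9.4 + 0.0900×13.6 + 0.0200×24.4 + 0.3600×37.9 + 0.0800×93.6 + 0.1700×116.5 + 0.0500×201.4 = 54.8810 per 100,000.
Jutmark: 0.2300×8.2 + 0.0900×14.4 + 0.0200×29.3 + 0.3600×45.1 + 0.0800×96.2 + 0.1700×123.6 + 0.0500×172.8 = 57.3520 per 100,000.
Difference = 54.8810 − 57.3520 = -2.4710.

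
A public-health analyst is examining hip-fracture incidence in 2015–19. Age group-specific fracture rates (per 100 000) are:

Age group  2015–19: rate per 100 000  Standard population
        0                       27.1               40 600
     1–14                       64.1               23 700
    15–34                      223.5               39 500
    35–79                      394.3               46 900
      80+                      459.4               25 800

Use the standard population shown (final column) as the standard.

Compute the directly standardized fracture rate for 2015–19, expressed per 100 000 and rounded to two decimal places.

236.79

Standard total = 176 500; weights = 0.2300, 0.1343, 0.2238, 0.2657, 0.1462.
Standardized rate: 0.2300×27.1 + 0.1343×64.1 + 0.2238×223.5 + 0.2657×394.3 + 0.1462×459.4 = 236.7868 per 100 000.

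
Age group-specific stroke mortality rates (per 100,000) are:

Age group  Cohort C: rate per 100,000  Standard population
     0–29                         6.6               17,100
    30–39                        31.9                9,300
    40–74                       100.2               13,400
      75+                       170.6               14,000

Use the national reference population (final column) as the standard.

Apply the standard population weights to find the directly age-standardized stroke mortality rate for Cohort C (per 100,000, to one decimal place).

77.0

Standard total = 53,800; weights = 0.3178, 0.1729, 0.2491, 0.2602.
Standardized rate: 0.3178×6.6 + 0.1729×31.9 + 0.2491×100.2 + 0.2602×170.6 = 76.9630 per 100,000.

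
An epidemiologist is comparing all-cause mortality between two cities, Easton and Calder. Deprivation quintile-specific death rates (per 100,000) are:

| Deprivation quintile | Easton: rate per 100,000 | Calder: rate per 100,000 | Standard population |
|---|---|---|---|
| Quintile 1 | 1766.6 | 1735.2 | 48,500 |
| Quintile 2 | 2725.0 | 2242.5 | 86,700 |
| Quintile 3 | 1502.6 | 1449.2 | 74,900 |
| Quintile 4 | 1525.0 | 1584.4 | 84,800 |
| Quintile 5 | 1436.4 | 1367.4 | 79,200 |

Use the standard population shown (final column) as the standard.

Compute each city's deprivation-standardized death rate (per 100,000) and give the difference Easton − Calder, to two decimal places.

127.73

Standard total = 374,100; weights = 0.1296, 0.2318, 0.2002, 0.2267, 0.2117.
Easton: 0.1296×1766.6 + 0.2318×2725.0 + 0.2002×1502.6 + 0.2267×1525.0 + 0.2117×1436.4 = 1811.1874 per 100,000.
Calder: 0.1296×1735.2 + 0.2318×2242.5 + 0.2002×1449.2 + 0.2267×1584.4 + 0.2117×1367.4 = 1683.4596 per 100,000.
Difference = 1811.1874 − 1683.4596 = 127.7279.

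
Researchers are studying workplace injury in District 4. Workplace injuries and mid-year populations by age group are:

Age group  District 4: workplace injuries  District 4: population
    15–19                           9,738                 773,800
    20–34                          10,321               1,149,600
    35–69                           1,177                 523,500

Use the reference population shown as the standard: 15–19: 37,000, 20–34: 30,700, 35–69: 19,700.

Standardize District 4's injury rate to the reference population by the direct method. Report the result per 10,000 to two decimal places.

89.88

Age-specific rates per 10,000 for District 4: 125.85, 89.78, 22.48.
Standard total = 87,400; weights = 0.4233, 0.3513, 0.2254.
Standardized rate: 0.4233×125.85 + 0.3513×89.78 + 0.2254×22.48 = 89.8794 per 10,000.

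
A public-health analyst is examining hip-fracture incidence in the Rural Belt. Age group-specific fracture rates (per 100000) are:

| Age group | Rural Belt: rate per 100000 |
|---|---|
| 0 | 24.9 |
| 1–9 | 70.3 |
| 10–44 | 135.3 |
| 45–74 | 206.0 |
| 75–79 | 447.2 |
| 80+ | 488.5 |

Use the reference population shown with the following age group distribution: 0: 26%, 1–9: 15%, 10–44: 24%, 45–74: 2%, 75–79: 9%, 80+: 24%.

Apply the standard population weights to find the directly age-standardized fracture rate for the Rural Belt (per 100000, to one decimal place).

211.1

Standard weights: 0.26, 0.15, 0.24, 0.02, 0.09, 0.24.
Standardized rate: 0.2600×24.9 + 0.1500×70.3 + 0.2400×135.3 + 0.0200×206.0 + 0.0900×447.2 + 0.2400×488.5 = 211.0990 per 100000.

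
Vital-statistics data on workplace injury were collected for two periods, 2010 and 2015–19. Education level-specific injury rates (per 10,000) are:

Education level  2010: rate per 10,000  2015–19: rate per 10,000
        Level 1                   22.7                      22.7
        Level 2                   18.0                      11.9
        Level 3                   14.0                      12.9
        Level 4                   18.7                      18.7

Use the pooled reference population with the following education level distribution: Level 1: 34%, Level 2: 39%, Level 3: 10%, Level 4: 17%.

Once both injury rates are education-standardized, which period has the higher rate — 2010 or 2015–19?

Standard weights: 0.34, 0.39, 0.10, 0.17.
2010: 0.3400×22.7 + 0.3900×18.0 + 0.1000×14.0 + 0.1700×18.7 = 19.3170 per 10,000.
2015–19: 0.3400×22.7 + 0.3900×11.9 + 0.1000×12.9 + 0.1700×18.7 = 16.8280 per 10,000.

2010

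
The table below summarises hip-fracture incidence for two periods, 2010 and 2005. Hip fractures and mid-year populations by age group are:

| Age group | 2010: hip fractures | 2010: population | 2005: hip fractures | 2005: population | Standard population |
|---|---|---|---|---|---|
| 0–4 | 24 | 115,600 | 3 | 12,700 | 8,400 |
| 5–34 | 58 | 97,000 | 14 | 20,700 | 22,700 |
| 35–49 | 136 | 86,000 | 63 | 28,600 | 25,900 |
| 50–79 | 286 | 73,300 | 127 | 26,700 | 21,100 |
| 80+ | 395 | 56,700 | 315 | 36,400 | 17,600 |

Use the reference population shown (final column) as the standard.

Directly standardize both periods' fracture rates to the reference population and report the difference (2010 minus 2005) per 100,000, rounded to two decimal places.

-68.81

Age-specific rates per 100,000 for 2010: 20.76, 59.79, 158.14, 390.18, 696.65.
For 2005: 23.62, 67.63, 220.28, 475.66, 865.38.
Standard total = 95,700; weights = 0.0878, 0.2372, 0.2706, 0.2205, 0.1839.
2010: 0.0878×20.76 + 0.2372×59.79 + 0.2706×158.14 + 0.2205×390.18 + 0.1839×696.65 = 272.9498 per 100,000.
2005: 0.0878×23.62 + 0.2372×67.63 + 0.2706×220.28 + 0.2205×475.66 + 0.1839×865.38 = 341.7558 per 100,000.
Difference = 272.9498 − 341.7558 = -68.8061.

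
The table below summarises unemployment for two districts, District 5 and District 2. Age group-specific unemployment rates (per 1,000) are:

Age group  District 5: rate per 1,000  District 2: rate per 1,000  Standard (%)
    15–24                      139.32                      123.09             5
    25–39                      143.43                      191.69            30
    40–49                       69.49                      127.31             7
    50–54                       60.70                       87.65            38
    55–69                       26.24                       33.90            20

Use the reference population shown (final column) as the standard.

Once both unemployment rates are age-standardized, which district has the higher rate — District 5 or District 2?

Standard weights: 0.05, 0.30, 0.07, 0.38, 0.20.
District 5: 0.0500×139.32 + 0.3000×143.43 + 0.0700×69.49 + 0.3800×60.70 + 0.2000×26.24 = 83.1733 per 1,000.
District 2: 0.0500×123.09 + 0.3000×191.69 + 0.0700×127.31 + 0.3800×87.65 + 0.2000×33.90 = 112.6602 per 1,000.

District 2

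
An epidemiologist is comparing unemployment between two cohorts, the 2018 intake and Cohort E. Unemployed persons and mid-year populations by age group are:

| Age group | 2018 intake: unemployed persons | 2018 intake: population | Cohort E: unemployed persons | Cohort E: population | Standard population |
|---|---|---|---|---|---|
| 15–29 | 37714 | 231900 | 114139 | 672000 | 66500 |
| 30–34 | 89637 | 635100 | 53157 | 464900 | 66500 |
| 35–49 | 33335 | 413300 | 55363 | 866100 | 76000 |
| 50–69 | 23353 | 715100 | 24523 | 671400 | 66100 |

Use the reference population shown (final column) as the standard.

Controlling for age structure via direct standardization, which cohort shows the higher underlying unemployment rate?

2018 intake

Age-specific rates per 1000 for the 2018 intake: 162.630, 141.138, 80.656, 32.657.
For Cohort E: 169.850, 114.341, 63.922, 36.525.
Standard total = 275100; weights = 0.2417, 0.2417, 0.2763, 0.2403.
The 2018 intake: 0.2417×162.630 + 0.2417×141.138 + 0.2763×80.656 + 0.2403×32.657 = 103.5590 per 1000.
Cohort E: 0.2417×169.850 + 0.2417×114.341 + 0.2763×63.922 + 0.2403×36.525 = 95.1329 per 1000.
The crude rates (92.23 vs 92.43) would put Cohort E higher, but that reflects its age composition; once standardized to a common age structure, the 2018 intake has the higher underlying rate.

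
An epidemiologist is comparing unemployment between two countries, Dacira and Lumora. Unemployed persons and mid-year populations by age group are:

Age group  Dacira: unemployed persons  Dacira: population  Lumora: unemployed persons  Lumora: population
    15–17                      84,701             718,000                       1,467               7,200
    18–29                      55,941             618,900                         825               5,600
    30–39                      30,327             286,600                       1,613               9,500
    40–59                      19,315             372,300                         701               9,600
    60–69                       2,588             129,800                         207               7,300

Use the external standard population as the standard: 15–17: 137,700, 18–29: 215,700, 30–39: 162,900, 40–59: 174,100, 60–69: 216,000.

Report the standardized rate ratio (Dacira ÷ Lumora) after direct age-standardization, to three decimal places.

0.624

Age-specific rates per 1,000 for Dacira: 117.968, 90.388, 105.816, 51.880, 19.938.
For Lumora: 203.750, 147.321, 169.789, 73.021, 28.356.
Standard total = 906,400; weights = 0.1519, 0.2380, 0.1797, 0.1921, 0.2383.
Dacira: 0.1519×117.968 + 0.2380×90.388 + 0.1797×105.816 + 0.1921×51.880 + 0.2383×19.938 = 73.1657 per 1,000.
Lumora: 0.1519×203.750 + 0.2380×147.321 + 0.1797×169.789 + 0.1921×73.021 + 0.2383×28.356 = 117.3104 per 1,000.
Ratio = 73.1657 ÷ 117.3104 = 0.62369.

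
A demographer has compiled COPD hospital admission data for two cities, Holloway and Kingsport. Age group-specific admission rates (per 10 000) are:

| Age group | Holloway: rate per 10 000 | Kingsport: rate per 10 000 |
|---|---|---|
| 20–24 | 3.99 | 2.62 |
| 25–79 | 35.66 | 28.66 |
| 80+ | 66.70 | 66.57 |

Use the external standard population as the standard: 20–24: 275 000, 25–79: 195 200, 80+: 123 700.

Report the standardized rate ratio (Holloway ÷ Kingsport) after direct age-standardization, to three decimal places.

Standard total = 593 900; weights = 0.4630, 0.3287, 0.2083.
Holloway: 0.4630×3.99 + 0.3287×35.66 + 0.2083×66.70 = 27.4606 per 10 000.
Kingsport: 0.4630×2.62 + 0.3287×28.66 + 0.2083×66.57 = 24.4985 per 10 000.
Ratio = 27.4606 ÷ 24.4985 = 1.12091.

1.121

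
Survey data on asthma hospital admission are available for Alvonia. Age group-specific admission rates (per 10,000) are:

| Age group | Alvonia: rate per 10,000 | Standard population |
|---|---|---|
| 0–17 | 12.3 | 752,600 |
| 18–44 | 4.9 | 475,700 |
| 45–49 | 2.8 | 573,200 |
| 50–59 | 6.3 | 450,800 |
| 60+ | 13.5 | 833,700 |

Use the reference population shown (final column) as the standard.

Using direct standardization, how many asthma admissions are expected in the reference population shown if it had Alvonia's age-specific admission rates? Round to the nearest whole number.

2729

Expected asthma admissions = Σ (standard pop × age-specific rate ÷ 10,000)
= 752,600×12.3/10,000 + 475,700×4.9/10,000 + 573,200×2.8/10,000 + 450,800×6.3/10,000 + 833,700×13.5/10,000
= 925.70 + 233.09 + 160.50 + 284.00 + 1125.49 = 2728.79.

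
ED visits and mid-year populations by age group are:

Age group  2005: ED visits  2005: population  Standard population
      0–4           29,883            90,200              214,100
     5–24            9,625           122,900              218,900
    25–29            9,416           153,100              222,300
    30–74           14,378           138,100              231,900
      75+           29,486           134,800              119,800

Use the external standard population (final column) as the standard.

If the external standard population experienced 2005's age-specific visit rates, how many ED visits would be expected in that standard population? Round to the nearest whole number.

152095

Age-specific rates per 1,000 for 2005: 331.297, 78.316, 61.502, 104.113, 218.739.
Expected ED visits = Σ (standard pop × age-specific rate ÷ 1,000)
= 214,100×331.297/1,000 + 218,900×78.316/1,000 + 222,300×61.502/1,000 + 231,900×104.113/1,000 + 119,800×218.739/1,000
= 70930.71 + 17143.31 + 13671.96 + 24143.80 + 26204.92 = 152094.69.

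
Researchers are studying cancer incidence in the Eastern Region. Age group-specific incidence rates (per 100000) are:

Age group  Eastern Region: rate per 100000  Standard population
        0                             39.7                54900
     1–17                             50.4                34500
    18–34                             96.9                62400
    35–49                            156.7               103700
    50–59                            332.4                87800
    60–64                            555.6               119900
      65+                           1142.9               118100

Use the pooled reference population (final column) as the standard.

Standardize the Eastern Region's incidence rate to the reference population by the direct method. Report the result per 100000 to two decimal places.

442.10

Standard total = 581300; weights = 0.0944, 0.0593, 0.1073, 0.1784, 0.1510, 0.2063, 0.2032.
Standardized rate: 0.0944×39.7 + 0.0593×50.4 + 0.1073×96.9 + 0.1784×156.7 + 0.1510×332.4 + 0.2063×555.6 + 0.2032×1142.9 = 442.0993 per 100000.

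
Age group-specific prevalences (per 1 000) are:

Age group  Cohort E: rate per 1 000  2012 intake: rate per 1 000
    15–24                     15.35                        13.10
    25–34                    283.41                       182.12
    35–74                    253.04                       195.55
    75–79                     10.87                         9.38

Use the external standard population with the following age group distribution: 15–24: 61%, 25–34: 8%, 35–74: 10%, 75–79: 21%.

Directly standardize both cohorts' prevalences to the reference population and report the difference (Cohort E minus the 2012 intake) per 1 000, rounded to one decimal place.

15.5

Standard weights: 0.61, 0.08, 0.10, 0.21.
Cohort E: 0.6100×15.35 + 0.0800×283.41 + 0.1000×253.04 + 0.2100×10.87 = 59.6230 per 1 000.
The 2012 intake: 0.6100×13.10 + 0.0800×182.12 + 0.1000×195.55 + 0.2100×9.38 = 44.0854 per 1 000.
Difference = 59.6230 − 44.0854 = 15.5376.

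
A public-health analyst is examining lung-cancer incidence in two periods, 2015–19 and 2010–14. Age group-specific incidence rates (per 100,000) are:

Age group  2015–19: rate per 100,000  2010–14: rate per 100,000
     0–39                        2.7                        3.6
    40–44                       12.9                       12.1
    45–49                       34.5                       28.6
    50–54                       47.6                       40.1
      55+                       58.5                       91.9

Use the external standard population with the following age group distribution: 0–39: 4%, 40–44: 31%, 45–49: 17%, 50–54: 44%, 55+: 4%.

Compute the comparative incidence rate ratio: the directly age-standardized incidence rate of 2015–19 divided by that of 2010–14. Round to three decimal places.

1.106

Standard weights: 0.04, 0.31, 0.17, 0.44, 0.04.
2015–19: 0.0400×2.7 + 0.3100×12.9 + 0.1700×34.5 + 0.4400×47.6 + 0.0400×58.5 = 33.2560 per 100,000.
2010–14: 0.0400×3.6 + 0.3100×12.1 + 0.1700×28.6 + 0.4400×40.1 + 0.0400×91.9 = 30.0770 per 100,000.
Ratio = 33.2560 ÷ 30.0770 = 1.10570.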